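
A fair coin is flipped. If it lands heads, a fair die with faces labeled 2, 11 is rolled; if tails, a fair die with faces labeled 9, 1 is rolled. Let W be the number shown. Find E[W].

23/4

E[W | heads] = (2+11)/2 = 13/2.
E[W | tails] = (9+1)/2 = 5.
E[W] = (1/2)·(13/2) + (1/2)·(5) = 23/4.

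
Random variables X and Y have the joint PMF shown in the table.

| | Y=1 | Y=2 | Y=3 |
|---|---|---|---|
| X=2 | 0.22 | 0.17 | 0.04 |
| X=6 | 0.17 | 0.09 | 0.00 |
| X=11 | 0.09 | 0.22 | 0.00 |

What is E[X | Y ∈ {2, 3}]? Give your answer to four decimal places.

6.5000

P(Y ∈ {2, 3}) = 0.52.
Σ X·P over the event = 2·(0.17) + 2·(0.04) + 6·(0.09) + 11·(0.22) = 3.38.
E[X | Y ∈ {2, 3}] = (3.38) / (0.52) = 6.5000.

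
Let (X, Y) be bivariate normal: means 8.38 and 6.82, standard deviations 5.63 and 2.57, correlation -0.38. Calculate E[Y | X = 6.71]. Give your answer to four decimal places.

The regression of Y on X has slope ρ·σ_Y/σ_X and passes through (μ_X, μ_Y).
E[Y | X=6.71] = 6.82 + (-0.38)·(2.57/5.63)·(6.71 − (8.38)) = 6.82 + (-0.17346)·(-1.67) = 7.1097.

7.1097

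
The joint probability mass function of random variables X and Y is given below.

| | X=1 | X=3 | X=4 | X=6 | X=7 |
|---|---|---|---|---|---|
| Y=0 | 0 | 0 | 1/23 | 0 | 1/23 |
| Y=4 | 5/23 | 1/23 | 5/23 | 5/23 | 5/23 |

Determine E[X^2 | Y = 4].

173/7

P(Y = 4) = 21/23.
Σ X^2·P over the event = 1·(5/23) + 9·(1/23) + 16·(5/23) + 36·(5/23) + 49·(5/23) = 519/23.
E[X^2 | Y = 4] = (519/23) / (21/23) = 173/7.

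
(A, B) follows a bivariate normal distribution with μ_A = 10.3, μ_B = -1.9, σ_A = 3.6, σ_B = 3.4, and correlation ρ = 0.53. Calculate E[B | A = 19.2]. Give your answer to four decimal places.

E[B | A=x] = μ_B + ρ(σ_B/σ_A)(x − μ_A) for jointly normal variables.
E[B | A=19.2] = -1.9 + (0.53)·(3.4/3.6)·(19.2 − (10.3)) = -1.9 + (0.500556)·(8.9) = 2.5549.

2.5549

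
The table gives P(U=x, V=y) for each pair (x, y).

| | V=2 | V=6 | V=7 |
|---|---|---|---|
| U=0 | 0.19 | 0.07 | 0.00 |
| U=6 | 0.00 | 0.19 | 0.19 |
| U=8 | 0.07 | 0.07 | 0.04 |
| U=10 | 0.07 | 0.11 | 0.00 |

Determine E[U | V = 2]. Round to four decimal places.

3.8182

P(V = 2) = 0.33.
Σ U·P over the event = 0·(0.19) + 8·(0.07) + 10·(0.07) = 1.26.
E[U | V = 2] = (1.26) / (0.33) = 3.8182.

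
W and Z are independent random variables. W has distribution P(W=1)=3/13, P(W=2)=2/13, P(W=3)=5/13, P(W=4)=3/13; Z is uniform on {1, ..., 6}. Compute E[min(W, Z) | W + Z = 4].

P(W + Z = 4) = 5/39.
Summing min(W,Z)·P(x,y) over outcomes with W + Z = 4 gives 2/13.
E[min(W, Z) | W + Z = 4] = (2/13) / (5/39) = 6/5.

6/5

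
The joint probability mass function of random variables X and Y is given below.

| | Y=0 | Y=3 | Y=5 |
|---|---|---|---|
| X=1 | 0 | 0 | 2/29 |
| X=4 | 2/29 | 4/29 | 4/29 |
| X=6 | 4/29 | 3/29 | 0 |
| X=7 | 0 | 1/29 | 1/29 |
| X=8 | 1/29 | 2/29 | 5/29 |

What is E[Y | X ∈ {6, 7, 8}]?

P(X ∈ {6, 7, 8}) = 17/29.
Summing Y·P(X=x,Y=y) over the conditioning event gives 48/29.
E[Y | X ∈ {6, 7, 8}] = (48/29) / (17/29) = 48/17.

48/17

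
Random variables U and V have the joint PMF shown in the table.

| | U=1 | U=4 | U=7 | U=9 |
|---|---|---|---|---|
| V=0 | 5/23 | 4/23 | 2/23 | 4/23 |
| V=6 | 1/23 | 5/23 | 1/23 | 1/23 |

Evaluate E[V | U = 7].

2

P(U = 7) = 3/23.
Σ V·P over the event = 0·(2/23) + 6·(1/23) = 6/23.
E[V | U = 7] = (6/23) / (3/23) = 2.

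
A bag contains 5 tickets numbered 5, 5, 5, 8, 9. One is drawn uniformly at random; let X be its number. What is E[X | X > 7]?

P(X > 7) = 2/5.
Σ over the event: 8·1/5 + 9·1/5 = 17/5.
E[X | X > 7] = (17/5) / (2/5) = 17/2.

17/2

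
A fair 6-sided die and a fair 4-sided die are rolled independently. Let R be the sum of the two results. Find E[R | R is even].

6

P(R is even) = 1/2.
Σ over the event: 2·1/24 + 4·1/8 + 6·1/6 + 8·1/8 + 10·1/24 = 3.
E[R | R is even] = (3) / (1/2) = 6.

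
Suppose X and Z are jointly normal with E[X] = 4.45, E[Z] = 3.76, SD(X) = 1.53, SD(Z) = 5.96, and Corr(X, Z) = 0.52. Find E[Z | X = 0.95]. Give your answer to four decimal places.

-3.3297

The regression of Z on X has slope ρ·σ_Z/σ_X and passes through (μ_X, μ_Z).
E[Z | X=0.95] = 3.76 + (0.52)·(5.96/1.53)·(0.95 − (4.45)) = 3.76 + (2.02562)·(-3.5) = -3.3297.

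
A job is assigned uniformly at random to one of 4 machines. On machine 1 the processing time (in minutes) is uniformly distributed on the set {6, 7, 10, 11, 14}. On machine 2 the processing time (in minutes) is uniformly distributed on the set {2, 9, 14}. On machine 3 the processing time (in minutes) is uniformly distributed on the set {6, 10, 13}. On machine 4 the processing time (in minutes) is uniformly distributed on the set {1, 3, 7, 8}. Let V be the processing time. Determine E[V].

647/80

E[V | machine 1] = (6+7+10+11+14)/5 = 48/5.
E[V | machine 2] = (2+9+14)/3 = 25/3.
E[V | machine 3] = (6+10+13)/3 = 29/3.
E[V | machine 4] = (1+3+7+8)/4 = 19/4.
By the law of total expectation,
E[V] = (1/4)·(48/5) + (1/4)·(25/3) + (1/4)·(29/3) + (1/4)·(19/4) = 647/80.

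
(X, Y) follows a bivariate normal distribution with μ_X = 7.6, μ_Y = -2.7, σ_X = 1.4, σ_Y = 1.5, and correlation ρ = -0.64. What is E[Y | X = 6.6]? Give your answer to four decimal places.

The regression of Y on X has slope ρ·σ_Y/σ_X and passes through (μ_X, μ_Y).
E[Y | X=6.6] = -2.7 + (-0.64)·(1.5/1.4)·(6.6 − (7.6)) = -2.7 + (-0.68571)·(-1) = -2.0143.

-2.0143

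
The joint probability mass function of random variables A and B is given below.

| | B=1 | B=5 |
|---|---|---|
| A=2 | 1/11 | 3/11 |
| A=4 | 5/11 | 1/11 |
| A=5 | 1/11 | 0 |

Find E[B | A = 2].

P(A = 2) = 4/11.
Σ B·P over the event = 1·(1/11) + 5·(3/11) = 16/11.
E[B | A = 2] = (16/11) / (4/11) = 4.

4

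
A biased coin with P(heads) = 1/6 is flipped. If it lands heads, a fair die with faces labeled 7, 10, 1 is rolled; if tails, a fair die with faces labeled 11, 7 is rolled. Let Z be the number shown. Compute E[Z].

E[Z | heads] = (7+10+1)/3 = 6.
E[Z | tails] = (11+7)/2 = 9.
By the law of total expectation,
E[Z] = (1/6)·(6) + (5/6)·(9) = 17/2.

17/2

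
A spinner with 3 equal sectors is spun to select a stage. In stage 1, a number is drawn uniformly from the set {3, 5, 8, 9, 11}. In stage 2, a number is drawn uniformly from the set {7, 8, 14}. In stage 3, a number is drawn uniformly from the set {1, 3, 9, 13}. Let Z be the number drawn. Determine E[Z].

E[Z | stage 1] = (3+5+8+9+11)/5 = 36/5.
E[Z | stage 2] = (7+8+14)/3 = 29/3.
E[Z | stage 3] = (1+3+9+13)/4 = 13/2.
By the law of total expectation,
E[Z] = (1/3)·(36/5) + (1/3)·(29/3) + (1/3)·(13/2) = 701/90.

701/90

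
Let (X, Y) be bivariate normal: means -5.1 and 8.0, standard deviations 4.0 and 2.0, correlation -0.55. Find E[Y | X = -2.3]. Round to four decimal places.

For a bivariate normal, E[Y | X=x] = μ_Y + ρ·(σ_Y/σ_X)·(x − μ_X).
E[Y | X=-2.3] = 8.0 + (-0.55)·(2.0/4.0)·(-2.3 − (-5.1)) = 8.0 + (-0.275)·(2.8) = 7.2300.

7.2300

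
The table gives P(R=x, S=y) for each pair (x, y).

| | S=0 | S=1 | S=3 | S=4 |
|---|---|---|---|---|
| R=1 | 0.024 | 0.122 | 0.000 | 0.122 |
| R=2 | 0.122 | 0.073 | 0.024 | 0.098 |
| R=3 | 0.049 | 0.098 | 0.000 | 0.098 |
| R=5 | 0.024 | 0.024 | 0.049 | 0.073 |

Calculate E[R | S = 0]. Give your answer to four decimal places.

P(S = 0) = 0.219.
Σ R·P over the event = 1·(0.024) + 2·(0.122) + 3·(0.049) + 5·(0.024) = 0.535.
E[R | S = 0] = (0.535) / (0.219) = 2.4429.

2.4429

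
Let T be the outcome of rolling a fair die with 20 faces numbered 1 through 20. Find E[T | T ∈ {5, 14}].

P(T ∈ {5, 14}) = 1/10.
Σ over the event: 5·1/20 + 14·1/20 = 19/20.
E[T | T ∈ {5, 14}] = (19/20) / (1/10) = 19/2.

19/2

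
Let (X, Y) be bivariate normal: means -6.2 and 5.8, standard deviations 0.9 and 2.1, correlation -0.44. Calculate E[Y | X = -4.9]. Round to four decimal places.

4.4653

The regression of Y on X has slope ρ·σ_Y/σ_X and passes through (μ_X, μ_Y).
E[Y | X=-4.9] = 5.8 + (-0.44)·(2.1/0.9)·(-4.9 − (-6.2)) = 5.8 + (-1.0267)·(1.3) = 4.4653.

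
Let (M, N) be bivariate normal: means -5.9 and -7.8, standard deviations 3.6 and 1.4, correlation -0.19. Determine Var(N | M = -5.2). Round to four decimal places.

Var(N | M=x) = (1 − ρ²)·σ_N².
Var(N | M=-5.2) = (1.4)²·(1 − (-0.19)²) = 1.96·0.9639 = 1.8892.

1.8892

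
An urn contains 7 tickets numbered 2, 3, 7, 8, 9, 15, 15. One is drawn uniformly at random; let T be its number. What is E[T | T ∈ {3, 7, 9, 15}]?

P(T ∈ {3, 7, 9, 15}) = 5/7.
Σ over the event: 3·1/7 + 7·1/7 + 9·1/7 + 15·2/7 = 7.
E[T | T ∈ {3, 7, 9, 15}] = (7) / (5/7) = 49/5.

49/5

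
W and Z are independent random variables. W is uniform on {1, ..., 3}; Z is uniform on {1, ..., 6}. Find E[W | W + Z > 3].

32/15

P(W + Z > 3) = 5/6.
Summing W·P(x,y) over outcomes with W + Z > 3 gives 16/9.
E[W | W + Z > 3] = (16/9) / (5/6) = 32/15.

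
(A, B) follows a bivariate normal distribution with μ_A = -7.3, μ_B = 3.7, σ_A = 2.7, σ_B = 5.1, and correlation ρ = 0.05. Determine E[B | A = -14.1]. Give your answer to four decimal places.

For a bivariate normal, E[B | A=x] = μ_B + ρ·(σ_B/σ_A)·(x − μ_A).
E[B | A=-14.1] = 3.7 + (0.05)·(5.1/2.7)·(-14.1 − (-7.3)) = 3.7 + (0.094444)·(-6.8) = 3.0578.

3.0578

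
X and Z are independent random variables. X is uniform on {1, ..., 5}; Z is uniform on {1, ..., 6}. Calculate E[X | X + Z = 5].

5/2

Outcomes with X + Z = 5: (1,4), (2,3), (3,2), (4,1), each with probability 1/30.
E[X | X + Z = 5] = (1 + 2 + 3 + 4) / 4 = 5/2.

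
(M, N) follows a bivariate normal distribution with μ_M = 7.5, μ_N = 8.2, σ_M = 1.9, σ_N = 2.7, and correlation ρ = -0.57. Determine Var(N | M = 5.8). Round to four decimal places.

For a bivariate normal, Var(N | M=x) = σ_N²(1 − ρ²).
Var(N | M=5.8) = (2.7)²·(1 − (-0.57)²) = 7.29·0.6751 = 4.9215.

4.9215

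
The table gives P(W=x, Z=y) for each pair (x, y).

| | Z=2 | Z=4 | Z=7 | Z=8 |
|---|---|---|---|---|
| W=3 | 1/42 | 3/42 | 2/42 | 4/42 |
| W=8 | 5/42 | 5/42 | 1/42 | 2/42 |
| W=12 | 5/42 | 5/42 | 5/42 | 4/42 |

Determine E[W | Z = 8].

P(Z = 8) = 5/21.
Σ W·P over the event = 3·(4/42) + 8·(2/42) + 12·(4/42) = 38/21.
E[W | Z = 8] = (38/21) / (5/21) = 38/5.

38/5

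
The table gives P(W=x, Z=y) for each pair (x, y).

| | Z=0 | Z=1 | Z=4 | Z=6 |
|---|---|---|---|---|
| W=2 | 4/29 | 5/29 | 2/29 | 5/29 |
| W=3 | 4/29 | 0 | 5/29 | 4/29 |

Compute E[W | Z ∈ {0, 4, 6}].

61/24

P(Z ∈ {0, 4, 6}) = 24/29.
Summing W·P(W=x,Z=y) over the conditioning event gives 61/29.
E[W | Z ∈ {0, 4, 6}] = (61/29) / (24/29) = 61/24.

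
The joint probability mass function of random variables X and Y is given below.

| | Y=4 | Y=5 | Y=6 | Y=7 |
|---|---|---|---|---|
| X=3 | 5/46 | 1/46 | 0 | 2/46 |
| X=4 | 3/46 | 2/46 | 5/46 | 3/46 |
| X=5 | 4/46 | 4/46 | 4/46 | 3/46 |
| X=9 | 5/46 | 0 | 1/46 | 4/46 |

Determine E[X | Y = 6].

P(Y = 6) = 5/23.
Σ X·P over the event = 4·(5/46) + 5·(4/46) + 9·(1/46) = 49/46.
E[X | Y = 6] = (49/46) / (5/23) = 49/10.

49/10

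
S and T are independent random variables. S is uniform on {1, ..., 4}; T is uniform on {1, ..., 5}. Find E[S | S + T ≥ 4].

P(S + T ≥ 4) = 17/20.
Summing S·P(x,y) over outcomes with S + T ≥ 4 gives 23/10.
E[S | S + T ≥ 4] = (23/10) / (17/20) = 46/17.

46/17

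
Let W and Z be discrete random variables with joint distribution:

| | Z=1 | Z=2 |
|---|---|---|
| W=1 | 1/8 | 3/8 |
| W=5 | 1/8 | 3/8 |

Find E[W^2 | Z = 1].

P(Z = 1) = 1/4.
Σ W^2·P over the event = 1·(1/8) + 25·(1/8) = 13/4.
E[W^2 | Z = 1] = (13/4) / (1/4) = 13.

13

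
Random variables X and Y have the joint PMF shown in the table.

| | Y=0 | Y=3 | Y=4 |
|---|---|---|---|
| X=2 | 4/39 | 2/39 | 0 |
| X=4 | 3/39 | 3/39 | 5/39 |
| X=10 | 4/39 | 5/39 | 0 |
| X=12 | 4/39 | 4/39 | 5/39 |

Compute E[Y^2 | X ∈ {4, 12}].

P(X ∈ {4, 12}) = 8/13.
Σ Y^2·P over the event = 0·(3/39) + 9·(3/39) + 16·(5/39) + 0·(4/39) + 9·(4/39) + 16·(5/39) = 223/39.
E[Y^2 | X ∈ {4, 12}] = (223/39) / (8/13) = 223/24.

223/24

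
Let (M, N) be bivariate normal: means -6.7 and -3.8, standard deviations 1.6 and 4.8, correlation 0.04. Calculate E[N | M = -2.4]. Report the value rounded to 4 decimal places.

-3.2840

E[N | M=x] = μ_N + ρ(σ_N/σ_M)(x − μ_M) for jointly normal variables.
E[N | M=-2.4] = -3.8 + (0.04)·(4.8/1.6)·(-2.4 − (-6.7)) = -3.8 + (0.12)·(4.3) = -3.2840.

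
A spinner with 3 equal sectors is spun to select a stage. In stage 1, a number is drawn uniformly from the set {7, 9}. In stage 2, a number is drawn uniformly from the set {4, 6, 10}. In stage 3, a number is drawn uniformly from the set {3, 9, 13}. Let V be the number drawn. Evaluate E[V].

23/3

E[V | stage 1] = (7+9)/2 = 8.
E[V | stage 2] = (4+6+10)/3 = 20/3.
E[V | stage 3] = (3+9+13)/3 = 25/3.
By the law of total expectation,
E[V] = (1/3)·(8) + (1/3)·(20/3) + (1/3)·(25/3) = 23/3.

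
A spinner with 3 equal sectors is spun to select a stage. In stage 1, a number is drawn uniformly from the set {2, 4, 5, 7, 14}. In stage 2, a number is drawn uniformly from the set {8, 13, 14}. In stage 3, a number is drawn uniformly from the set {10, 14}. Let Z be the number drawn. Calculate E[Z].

E[Z | stage 1] = (2+4+5+7+14)/5 = 32/5.
E[Z | stage 2] = (8+13+14)/3 = 35/3.
E[Z | stage 3] = (10+14)/2 = 12.
By the law of total expectation,
E[Z] = (1/3)·(32/5) + (1/3)·(35/3) + (1/3)·(12) = 451/45.

451/45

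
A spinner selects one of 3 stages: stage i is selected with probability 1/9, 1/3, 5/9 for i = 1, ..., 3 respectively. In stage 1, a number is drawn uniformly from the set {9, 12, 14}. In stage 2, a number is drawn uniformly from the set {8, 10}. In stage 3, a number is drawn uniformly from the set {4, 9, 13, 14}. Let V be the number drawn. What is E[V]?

266/27

E[V | stage 1] = (9+12+14)/3 = 35/3.
E[V | stage 2] = (8+10)/2 = 9.
E[V | stage 3] = (4+9+13+14)/4 = 10.
E[V] = (1/9)·(35/3) + (1/3)·(9) + (5/9)·(10) = 266/27.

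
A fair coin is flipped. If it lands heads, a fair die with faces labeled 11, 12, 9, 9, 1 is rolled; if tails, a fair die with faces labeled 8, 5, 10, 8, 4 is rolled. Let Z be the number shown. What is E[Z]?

77/10

E[Z | heads] = (11+12+9+9+1)/5 = 42/5.
E[Z | tails] = (8+5+10+8+4)/5 = 7.
By the law of total expectation,
E[Z] = (1/2)·(42/5) + (1/2)·(7) = 77/10.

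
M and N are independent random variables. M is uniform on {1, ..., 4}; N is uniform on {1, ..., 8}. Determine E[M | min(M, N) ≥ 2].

P(min(M, N) ≥ 2) = 21/32.
Summing M·P(x,y) over outcomes with min(M, N) ≥ 2 gives 63/32.
E[M | min(M, N) ≥ 2] = (63/32) / (21/32) = 3.

3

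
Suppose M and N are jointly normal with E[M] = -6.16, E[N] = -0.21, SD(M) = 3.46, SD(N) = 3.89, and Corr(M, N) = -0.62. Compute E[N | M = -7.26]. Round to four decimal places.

For a bivariate normal, E[N | M=x] = μ_N + ρ·(σ_N/σ_M)·(x − μ_M).
E[N | M=-7.26] = -0.21 + (-0.62)·(3.89/3.46)·(-7.26 − (-6.16)) = -0.21 + (-0.69705)·(-1.1) = 0.5568.

0.5568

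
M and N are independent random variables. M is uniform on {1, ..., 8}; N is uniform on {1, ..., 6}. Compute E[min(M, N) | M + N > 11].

16/3

Outcomes with M + N > 11: (6,6), (7,5), (7,6), (8,4), (8,5), (8,6), each with probability 1/48.
E[min(M, N) | M + N > 11] = (6 + 5 + 6 + 4 + 5 + 6) / 6 = 16/3.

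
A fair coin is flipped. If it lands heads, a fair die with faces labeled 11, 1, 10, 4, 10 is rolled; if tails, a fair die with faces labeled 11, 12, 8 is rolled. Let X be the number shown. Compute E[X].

E[X | heads] = (11+1+10+4+10)/5 = 36/5.
E[X | tails] = (11+12+8)/3 = 31/3.
By the law of total expectation,
E[X] = (1/2)·(36/5) + (1/2)·(31/3) = 263/30.

263/30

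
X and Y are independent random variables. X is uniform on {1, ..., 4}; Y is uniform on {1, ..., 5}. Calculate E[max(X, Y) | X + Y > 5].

Outcomes with X + Y > 5: (1,5), (2,4), (2,5), (3,3), (3,4), (3,5), (4,2), (4,3), (4,4), (4,5), each with probability 1/20.
E[max(X, Y) | X + Y > 5] = (5 + 4 + 5 + 3 + 4 + 5 + 4 + 4 + 4 + 5) / 10 = 43/10.

43/10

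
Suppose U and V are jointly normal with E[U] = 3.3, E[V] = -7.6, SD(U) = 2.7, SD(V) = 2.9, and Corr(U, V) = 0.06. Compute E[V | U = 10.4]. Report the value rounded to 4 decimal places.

-7.1424

E[V | U=x] = μ_V + ρ(σ_V/σ_U)(x − μ_U) for jointly normal variables.
E[V | U=10.4] = -7.6 + (0.06)·(2.9/2.7)·(10.4 − (3.3)) = -7.6 + (0.064444)·(7.1) = -7.1424.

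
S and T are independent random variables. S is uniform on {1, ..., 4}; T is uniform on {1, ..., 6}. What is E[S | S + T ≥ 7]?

3

Outcomes with S + T ≥ 7: (1,6), (2,5), (2,6), (3,4), (3,5), (3,6), (4,3), (4,4), (4,5), (4,6), each with probability 1/24.
E[S | S + T ≥ 7] = (1 + 2 + 2 + 3 + 3 + 3 + 4 + 4 + 4 + 4) / 10 = 3.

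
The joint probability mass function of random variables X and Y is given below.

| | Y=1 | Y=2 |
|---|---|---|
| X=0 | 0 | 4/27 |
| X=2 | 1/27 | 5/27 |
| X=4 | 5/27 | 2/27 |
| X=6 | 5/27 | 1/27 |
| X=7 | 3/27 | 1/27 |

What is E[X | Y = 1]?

73/14

P(Y = 1) = 14/27.
Summing X·P(X=x,Y=y) over the conditioning event gives 73/27.
E[X | Y = 1] = (73/27) / (14/27) = 73/14.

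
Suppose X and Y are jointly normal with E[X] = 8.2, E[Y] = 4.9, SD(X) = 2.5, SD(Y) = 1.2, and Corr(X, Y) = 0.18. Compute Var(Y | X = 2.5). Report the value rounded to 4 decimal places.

For a bivariate normal, Var(Y | X=x) = σ_Y²(1 − ρ²).
Var(Y | X=2.5) = (1.2)²·(1 − (0.18)²) = 1.44·0.9676 = 1.3933.

1.3933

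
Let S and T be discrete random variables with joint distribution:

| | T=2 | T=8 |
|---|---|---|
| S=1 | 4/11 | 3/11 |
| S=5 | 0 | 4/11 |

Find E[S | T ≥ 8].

P(T ≥ 8) = 7/11.
Σ S·P over the event = 1·(3/11) + 5·(4/11) = 23/11.
E[S | T ≥ 8] = (23/11) / (7/11) = 23/7.

23/7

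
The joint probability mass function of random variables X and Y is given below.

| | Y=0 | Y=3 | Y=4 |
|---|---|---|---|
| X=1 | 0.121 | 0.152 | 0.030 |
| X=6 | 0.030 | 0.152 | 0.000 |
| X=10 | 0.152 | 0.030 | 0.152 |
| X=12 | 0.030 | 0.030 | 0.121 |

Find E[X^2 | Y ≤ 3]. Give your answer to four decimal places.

48.2999

P(Y ≤ 3) = 0.697.
Σ X^2·P over the event = 1·(0.121) + 1·(0.152) + 36·(0.030) + 36·(0.152) + 100·(0.152) + 100·(0.030) + 144·(0.030) + 144·(0.030) = 33.665.
E[X^2 | Y ≤ 3] = (33.665) / (0.697) = 48.2999.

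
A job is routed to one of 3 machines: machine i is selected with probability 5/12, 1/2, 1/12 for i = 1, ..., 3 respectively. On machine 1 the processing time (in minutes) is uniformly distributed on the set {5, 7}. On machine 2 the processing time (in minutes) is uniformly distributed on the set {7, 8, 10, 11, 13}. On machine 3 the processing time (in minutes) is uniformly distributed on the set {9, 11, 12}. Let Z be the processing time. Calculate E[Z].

E[Z | machine 1] = (5+7)/2 = 6.
E[Z | machine 2] = (7+8+10+11+13)/5 = 49/5.
E[Z | machine 3] = (9+11+12)/3 = 32/3.
By the law of total expectation,
E[Z] = (5/12)·(6) + (1/2)·(49/5) + (1/12)·(32/3) = 373/45.

373/45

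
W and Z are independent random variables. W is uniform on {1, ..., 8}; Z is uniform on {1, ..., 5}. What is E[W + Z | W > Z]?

42/5

P(W > Z) = 5/8.
Summing (W+Z)·P(x,y) over outcomes with W > Z gives 21/4.
E[W + Z | W > Z] = (21/4) / (5/8) = 42/5.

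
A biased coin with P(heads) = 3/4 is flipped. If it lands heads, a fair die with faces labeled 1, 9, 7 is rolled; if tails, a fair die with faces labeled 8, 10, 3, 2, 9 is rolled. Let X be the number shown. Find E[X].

E[X | heads] = (1+9+7)/3 = 17/3.
E[X | tails] = (8+10+3+2+9)/5 = 32/5.
By the law of total expectation,
E[X] = (3/4)·(17/3) + (1/4)·(32/5) = 117/20.

117/20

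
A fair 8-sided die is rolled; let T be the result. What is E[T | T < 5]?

5/2

Given T < 5, T is equally likely to be any of {1, 2, 3, 4}.
E[T | T < 5] = (1 + 2 + 3 + 4) / 4 = 5/2.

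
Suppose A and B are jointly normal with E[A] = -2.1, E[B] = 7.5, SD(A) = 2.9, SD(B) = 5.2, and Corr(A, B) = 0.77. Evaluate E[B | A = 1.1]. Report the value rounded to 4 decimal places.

11.9182

For a bivariate normal, E[B | A=x] = μ_B + ρ·(σ_B/σ_A)·(x − μ_A).
E[B | A=1.1] = 7.5 + (0.77)·(5.2/2.9)·(1.1 − (-2.1)) = 7.5 + (1.3807)·(3.2) = 11.9182.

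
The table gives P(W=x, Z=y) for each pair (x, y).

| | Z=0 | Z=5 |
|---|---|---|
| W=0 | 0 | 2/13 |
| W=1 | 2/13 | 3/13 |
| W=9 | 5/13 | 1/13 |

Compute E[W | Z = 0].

P(Z = 0) = 7/13.
Σ W·P over the event = 1·(2/13) + 9·(5/13) = 47/13.
E[W | Z = 0] = (47/13) / (7/13) = 47/7.

47/7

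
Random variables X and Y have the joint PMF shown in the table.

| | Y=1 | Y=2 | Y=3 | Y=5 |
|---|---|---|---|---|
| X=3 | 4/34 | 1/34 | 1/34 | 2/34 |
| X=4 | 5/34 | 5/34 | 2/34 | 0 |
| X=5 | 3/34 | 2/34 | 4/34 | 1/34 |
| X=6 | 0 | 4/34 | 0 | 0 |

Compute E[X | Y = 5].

11/3

P(Y = 5) = 3/34.
Σ X·P over the event = 3·(2/34) + 5·(1/34) = 11/34.
E[X | Y = 5] = (11/34) / (3/34) = 11/3.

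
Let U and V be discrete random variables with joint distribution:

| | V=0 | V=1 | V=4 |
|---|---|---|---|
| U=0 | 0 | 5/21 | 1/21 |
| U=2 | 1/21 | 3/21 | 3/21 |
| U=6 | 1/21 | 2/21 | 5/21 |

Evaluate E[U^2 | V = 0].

P(V = 0) = 2/21.
Σ U^2·P over the event = 4·(1/21) + 36·(1/21) = 40/21.
E[U^2 | V = 0] = (40/21) / (2/21) = 20.

20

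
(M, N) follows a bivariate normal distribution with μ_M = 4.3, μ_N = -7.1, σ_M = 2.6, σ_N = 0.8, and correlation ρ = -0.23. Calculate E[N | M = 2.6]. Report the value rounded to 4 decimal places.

For a bivariate normal, E[N | M=x] = μ_N + ρ·(σ_N/σ_M)·(x − μ_M).
E[N | M=2.6] = -7.1 + (-0.23)·(0.8/2.6)·(2.6 − (4.3)) = -7.1 + (-0.070769)·(-1.7) = -6.9797.

-6.9797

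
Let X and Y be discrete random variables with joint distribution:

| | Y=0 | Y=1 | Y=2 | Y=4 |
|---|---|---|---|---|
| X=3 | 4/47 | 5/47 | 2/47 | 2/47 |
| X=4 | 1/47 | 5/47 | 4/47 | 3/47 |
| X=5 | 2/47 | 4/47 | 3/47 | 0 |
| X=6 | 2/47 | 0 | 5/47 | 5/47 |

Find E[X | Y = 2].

P(Y = 2) = 14/47.
Summing X·P(X=x,Y=y) over the conditioning event gives 67/47.
E[X | Y = 2] = (67/47) / (14/47) = 67/14.

67/14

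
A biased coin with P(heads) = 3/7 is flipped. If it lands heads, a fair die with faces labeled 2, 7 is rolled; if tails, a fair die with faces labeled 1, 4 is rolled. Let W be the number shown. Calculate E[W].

E[W | heads] = (2+7)/2 = 9/2.
E[W | tails] = (1+4)/2 = 5/2.
By the law of total expectation,
E[W] = (3/7)·(9/2) + (4/7)·(5/2) = 47/14.

47/14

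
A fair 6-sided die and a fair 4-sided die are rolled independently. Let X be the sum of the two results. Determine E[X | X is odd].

6

P(X is odd) = 1/2.
Σ over the event: 3·1/12 + 5·1/6 + 7·1/6 + 9·1/12 = 3.
E[X | X is odd] = (3) / (1/2) = 6.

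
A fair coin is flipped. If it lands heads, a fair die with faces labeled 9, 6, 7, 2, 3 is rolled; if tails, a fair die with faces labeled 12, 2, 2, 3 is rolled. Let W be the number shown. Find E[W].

203/40

E[W | heads] = (9+6+7+2+3)/5 = 27/5.
E[W | tails] = (12+2+2+3)/4 = 19/4.
By the law of total expectation,
E[W] = (1/2)·(27/5) + (1/2)·(19/4) = 203/40.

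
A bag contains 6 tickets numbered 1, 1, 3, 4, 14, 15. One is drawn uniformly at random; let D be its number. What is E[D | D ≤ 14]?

P(D ≤ 14) = 5/6.
Σ over the event: 1·1/3 + 3·1/6 + 4·1/6 + 14·1/6 = 23/6.
E[D | D ≤ 14] = (23/6) / (5/6) = 23/5.

23/5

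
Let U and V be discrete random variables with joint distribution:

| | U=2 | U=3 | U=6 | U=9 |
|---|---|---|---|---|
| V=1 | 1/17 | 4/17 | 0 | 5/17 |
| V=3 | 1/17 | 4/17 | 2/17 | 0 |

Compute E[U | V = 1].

P(V = 1) = 10/17.
Summing U·P(U=x,V=y) over the conditioning event gives 59/17.
E[U | V = 1] = (59/17) / (10/17) = 59/10.

59/10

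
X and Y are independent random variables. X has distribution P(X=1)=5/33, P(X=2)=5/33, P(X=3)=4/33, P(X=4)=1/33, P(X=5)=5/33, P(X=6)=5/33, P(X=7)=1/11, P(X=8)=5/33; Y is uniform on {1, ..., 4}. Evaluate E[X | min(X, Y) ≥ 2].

P(min(X, Y) ≥ 2) = 7/11.
Summing X·P(x,y) over outcomes with min(X, Y) ≥ 2 gives 71/22.
E[X | min(X, Y) ≥ 2] = (71/22) / (7/11) = 71/14.

71/14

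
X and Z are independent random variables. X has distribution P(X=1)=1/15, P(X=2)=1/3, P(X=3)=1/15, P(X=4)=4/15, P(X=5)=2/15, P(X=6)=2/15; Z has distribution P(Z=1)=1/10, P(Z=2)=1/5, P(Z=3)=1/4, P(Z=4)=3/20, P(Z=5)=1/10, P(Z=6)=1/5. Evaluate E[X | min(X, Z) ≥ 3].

41/9

P(min(X, Z) ≥ 3) = 21/50.
Summing X·P(x,y) over outcomes with min(X, Z) ≥ 3 gives 287/150.
E[X | min(X, Z) ≥ 3] = (287/150) / (21/50) = 41/9.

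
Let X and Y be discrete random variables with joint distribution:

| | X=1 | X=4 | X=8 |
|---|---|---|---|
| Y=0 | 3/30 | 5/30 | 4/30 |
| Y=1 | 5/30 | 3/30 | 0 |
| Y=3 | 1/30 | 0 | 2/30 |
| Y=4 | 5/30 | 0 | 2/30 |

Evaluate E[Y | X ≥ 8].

P(X ≥ 8) = 4/15.
Σ Y·P over the event = 0·(4/30) + 3·(2/30) + 4·(2/30) = 7/15.
E[Y | X ≥ 8] = (7/15) / (4/15) = 7/4.

7/4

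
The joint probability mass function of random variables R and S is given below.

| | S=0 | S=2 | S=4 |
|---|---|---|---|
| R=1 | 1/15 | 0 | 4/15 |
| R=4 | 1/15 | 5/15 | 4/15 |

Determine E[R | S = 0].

P(S = 0) = 2/15.
Σ R·P over the event = 1·(1/15) + 4·(1/15) = 1/3.
E[R | S = 0] = (1/3) / (2/15) = 5/2.

5/2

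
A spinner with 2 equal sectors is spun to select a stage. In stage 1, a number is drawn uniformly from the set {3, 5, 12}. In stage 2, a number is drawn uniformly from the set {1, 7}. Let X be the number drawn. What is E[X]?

16/3

E[X | stage 1] = (3+5+12)/3 = 20/3.
E[X | stage 2] = (1+7)/2 = 4.
E[X] = (1/2)·(20/3) + (1/2)·(4) = 16/3.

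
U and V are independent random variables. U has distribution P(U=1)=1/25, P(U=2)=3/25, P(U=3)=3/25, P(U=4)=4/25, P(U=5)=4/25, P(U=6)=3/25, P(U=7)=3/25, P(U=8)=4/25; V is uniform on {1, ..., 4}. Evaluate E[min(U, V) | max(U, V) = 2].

P(max(U, V) = 2) = 7/100.
Summing min(U,V)·P(x,y) over outcomes with max(U, V) = 2 gives 1/10.
E[min(U, V) | max(U, V) = 2] = (1/10) / (7/100) = 10/7.

10/7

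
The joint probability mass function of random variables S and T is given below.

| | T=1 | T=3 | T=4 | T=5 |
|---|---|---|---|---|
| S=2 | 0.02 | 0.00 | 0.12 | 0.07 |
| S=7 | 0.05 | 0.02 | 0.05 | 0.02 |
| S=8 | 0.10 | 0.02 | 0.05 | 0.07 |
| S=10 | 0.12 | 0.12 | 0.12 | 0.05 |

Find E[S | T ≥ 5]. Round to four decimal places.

6.3810

P(T ≥ 5) = 0.21.
Σ S·P over the event = 2·(0.07) + 7·(0.02) + 8·(0.07) + 10·(0.05) = 1.34.
E[S | T ≥ 5] = (1.34) / (0.21) = 6.3810.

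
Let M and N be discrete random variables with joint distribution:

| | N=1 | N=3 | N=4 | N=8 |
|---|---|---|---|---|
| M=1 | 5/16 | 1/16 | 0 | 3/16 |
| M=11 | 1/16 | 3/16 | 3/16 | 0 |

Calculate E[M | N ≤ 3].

P(N ≤ 3) = 5/8.
Σ M·P over the event = 1·(5/16) + 1·(1/16) + 11·(1/16) + 11·(3/16) = 25/8.
E[M | N ≤ 3] = (25/8) / (5/8) = 5.

5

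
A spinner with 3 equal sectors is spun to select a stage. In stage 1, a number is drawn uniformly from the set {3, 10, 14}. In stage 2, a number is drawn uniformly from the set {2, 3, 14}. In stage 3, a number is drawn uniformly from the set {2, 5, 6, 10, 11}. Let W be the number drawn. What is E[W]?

E[W | stage 1] = (3+10+14)/3 = 9.
E[W | stage 2] = (2+3+14)/3 = 19/3.
E[W | stage 3] = (2+5+6+10+11)/5 = 34/5.
E[W] = (1/3)·(9) + (1/3)·(19/3) + (1/3)·(34/5) = 332/45.

332/45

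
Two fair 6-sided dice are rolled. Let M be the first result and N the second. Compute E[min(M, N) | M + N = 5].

3/2

Outcomes with M + N = 5: (1,4), (2,3), (3,2), (4,1), each with probability 1/36.
E[min(M, N) | M + N = 5] = (1 + 2 + 2 + 1) / 4 = 3/2.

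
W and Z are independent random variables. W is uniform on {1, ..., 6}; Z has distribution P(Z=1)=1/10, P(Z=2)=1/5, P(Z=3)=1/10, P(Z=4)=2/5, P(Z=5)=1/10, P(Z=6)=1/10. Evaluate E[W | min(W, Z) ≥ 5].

11/2

P(min(W, Z) ≥ 5) = 1/15.
Summing W·P(x,y) over outcomes with min(W, Z) ≥ 5 gives 11/30.
E[W | min(W, Z) ≥ 5] = (11/30) / (1/15) = 11/2.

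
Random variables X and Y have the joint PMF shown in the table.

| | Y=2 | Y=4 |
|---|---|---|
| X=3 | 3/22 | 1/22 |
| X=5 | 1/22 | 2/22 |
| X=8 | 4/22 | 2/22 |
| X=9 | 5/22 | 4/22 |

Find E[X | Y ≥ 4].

65/9

P(Y ≥ 4) = 9/22.
Σ X·P over the event = 3·(1/22) + 5·(2/22) + 8·(2/22) + 9·(4/22) = 65/22.
E[X | Y ≥ 4] = (65/22) / (9/22) = 65/9.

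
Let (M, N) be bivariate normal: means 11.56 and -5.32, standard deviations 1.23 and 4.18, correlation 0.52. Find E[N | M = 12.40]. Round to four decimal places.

For a bivariate normal, E[N | M=x] = μ_N + ρ·(σ_N/σ_M)·(x − μ_M).
E[N | M=12.40] = -5.32 + (0.52)·(4.18/1.23)·(12.40 − (11.56)) = -5.32 + (1.7672)·(0.84) = -3.8356.

-3.8356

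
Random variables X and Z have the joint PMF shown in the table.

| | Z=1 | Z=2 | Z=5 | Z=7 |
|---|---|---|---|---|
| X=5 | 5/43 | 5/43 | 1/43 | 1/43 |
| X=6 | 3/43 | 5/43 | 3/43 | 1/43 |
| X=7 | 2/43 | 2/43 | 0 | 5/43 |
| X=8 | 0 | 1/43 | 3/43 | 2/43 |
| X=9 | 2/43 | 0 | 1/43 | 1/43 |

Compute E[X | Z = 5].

P(Z = 5) = 8/43.
Summing X·P(X=x,Z=y) over the conditioning event gives 56/43.
E[X | Z = 5] = (56/43) / (8/43) = 7.

7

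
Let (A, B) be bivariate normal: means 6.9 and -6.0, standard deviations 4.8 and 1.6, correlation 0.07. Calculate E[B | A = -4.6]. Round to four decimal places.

-6.2683

E[B | A=x] = μ_B + ρ(σ_B/σ_A)(x − μ_A) for jointly normal variables.
E[B | A=-4.6] = -6.0 + (0.07)·(1.6/4.8)·(-4.6 − (6.9)) = -6.0 + (0.023333)·(-11.5) = -6.2683.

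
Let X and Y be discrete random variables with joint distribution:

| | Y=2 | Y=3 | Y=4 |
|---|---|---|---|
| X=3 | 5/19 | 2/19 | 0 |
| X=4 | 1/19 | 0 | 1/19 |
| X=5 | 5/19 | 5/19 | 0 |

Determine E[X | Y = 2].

4

P(Y = 2) = 11/19.
Summing X·P(X=x,Y=y) over the conditioning event gives 44/19.
E[X | Y = 2] = (44/19) / (11/19) = 4.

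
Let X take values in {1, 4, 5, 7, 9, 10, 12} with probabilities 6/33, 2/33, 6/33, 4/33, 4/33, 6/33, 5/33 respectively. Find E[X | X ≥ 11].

12

P(X ≥ 11) = 5/33.
Σ over the event: 12·5/33 = 20/11.
E[X | X ≥ 11] = (20/11) / (5/33) = 12.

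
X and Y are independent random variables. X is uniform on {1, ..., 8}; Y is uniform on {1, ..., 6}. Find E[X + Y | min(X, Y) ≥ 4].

11

P(min(X, Y) ≥ 4) = 5/16.
Summing (X+Y)·P(x,y) over outcomes with min(X, Y) ≥ 4 gives 55/16.
E[X + Y | min(X, Y) ≥ 4] = (55/16) / (5/16) = 11.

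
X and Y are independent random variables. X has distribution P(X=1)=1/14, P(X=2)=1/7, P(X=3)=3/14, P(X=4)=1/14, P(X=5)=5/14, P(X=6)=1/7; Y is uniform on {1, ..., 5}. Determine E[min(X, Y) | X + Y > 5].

154/53

P(X + Y > 5) = 53/70.
Summing min(X,Y)·P(x,y) over outcomes with X + Y > 5 gives 11/5.
E[min(X, Y) | X + Y > 5] = (11/5) / (53/70) = 154/53.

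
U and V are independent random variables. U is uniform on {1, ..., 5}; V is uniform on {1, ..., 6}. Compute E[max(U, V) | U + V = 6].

21/5

P(U + V = 6) = 1/6.
Summing max(U,V)·P(x,y) over outcomes with U + V = 6 gives 7/10.
E[max(U, V) | U + V = 6] = (7/10) / (1/6) = 21/5.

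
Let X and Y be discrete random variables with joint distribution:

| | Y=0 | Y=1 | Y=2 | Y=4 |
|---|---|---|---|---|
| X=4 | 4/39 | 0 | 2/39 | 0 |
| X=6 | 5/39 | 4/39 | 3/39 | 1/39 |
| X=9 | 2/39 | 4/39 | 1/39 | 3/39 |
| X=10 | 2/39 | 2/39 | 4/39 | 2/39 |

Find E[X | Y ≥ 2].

8

P(Y ≥ 2) = 16/39.
Σ X·P over the event = 4·(2/39) + 6·(3/39) + 6·(1/39) + 9·(1/39) + 9·(3/39) + 10·(4/39) + 10·(2/39) = 128/39.
E[X | Y ≥ 2] = (128/39) / (16/39) = 8.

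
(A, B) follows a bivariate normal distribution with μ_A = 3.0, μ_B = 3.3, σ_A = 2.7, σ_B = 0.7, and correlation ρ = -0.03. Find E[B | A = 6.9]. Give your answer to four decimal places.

For a bivariate normal, E[B | A=x] = μ_B + ρ·(σ_B/σ_A)·(x − μ_A).
E[B | A=6.9] = 3.3 + (-0.03)·(0.7/2.7)·(6.9 − (3.0)) = 3.3 + (-0.0077778)·(3.9) = 3.2697.

3.2697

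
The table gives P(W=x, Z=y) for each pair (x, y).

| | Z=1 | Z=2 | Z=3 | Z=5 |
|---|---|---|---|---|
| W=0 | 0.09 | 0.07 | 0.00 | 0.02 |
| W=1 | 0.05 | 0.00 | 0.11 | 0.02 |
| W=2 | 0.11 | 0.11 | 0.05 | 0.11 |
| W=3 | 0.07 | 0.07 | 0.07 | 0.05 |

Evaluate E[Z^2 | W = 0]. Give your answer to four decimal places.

P(W = 0) = 0.18.
Σ Z^2·P over the event = 1·(0.09) + 4·(0.07) + 25·(0.02) = 0.87.
E[Z^2 | W = 0] = (0.87) / (0.18) = 4.8333.

4.8333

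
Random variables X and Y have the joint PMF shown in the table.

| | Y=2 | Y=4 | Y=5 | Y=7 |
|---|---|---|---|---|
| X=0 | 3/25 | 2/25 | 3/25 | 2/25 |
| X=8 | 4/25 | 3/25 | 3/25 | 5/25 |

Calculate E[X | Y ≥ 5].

P(Y ≥ 5) = 13/25.
Σ X·P over the event = 0·(3/25) + 0·(2/25) + 8·(3/25) + 8·(5/25) = 64/25.
E[X | Y ≥ 5] = (64/25) / (13/25) = 64/13.

64/13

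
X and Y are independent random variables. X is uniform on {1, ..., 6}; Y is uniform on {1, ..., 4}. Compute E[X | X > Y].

P(X > Y) = 7/12.
Summing X·P(x,y) over outcomes with X > Y gives 8/3.
E[X | X > Y] = (8/3) / (7/12) = 32/7.

32/7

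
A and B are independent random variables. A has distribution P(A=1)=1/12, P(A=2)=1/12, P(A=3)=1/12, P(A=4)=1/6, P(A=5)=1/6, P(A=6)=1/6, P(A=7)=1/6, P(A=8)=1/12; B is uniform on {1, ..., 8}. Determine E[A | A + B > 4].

P(A + B > 4) = 15/16.
Summing A·P(x,y) over outcomes with A + B > 4 gives 227/48.
E[A | A + B > 4] = (227/48) / (15/16) = 227/45.

227/45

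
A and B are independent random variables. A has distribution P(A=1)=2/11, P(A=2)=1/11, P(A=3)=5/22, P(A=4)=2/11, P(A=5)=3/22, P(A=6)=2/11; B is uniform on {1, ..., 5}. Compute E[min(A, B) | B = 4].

67/22

P(B = 4) = 1/5.
Summing min(A,B)·P(x,y) over outcomes with B = 4 gives 67/110.
E[min(A, B) | B = 4] = (67/110) / (1/5) = 67/22.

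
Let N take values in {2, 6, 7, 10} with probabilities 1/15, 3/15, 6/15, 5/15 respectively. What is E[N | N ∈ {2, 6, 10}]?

P(N ∈ {2, 6, 10}) = 3/5.
Σ over the event: 2·1/15 + 6·1/5 + 10·1/3 = 14/3.
E[N | N ∈ {2, 6, 10}] = (14/3) / (3/5) = 70/9.

70/9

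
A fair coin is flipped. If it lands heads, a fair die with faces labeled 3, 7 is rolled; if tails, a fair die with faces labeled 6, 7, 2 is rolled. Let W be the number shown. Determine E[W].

5

E[W | heads] = (3+7)/2 = 5.
E[W | tails] = (6+7+2)/3 = 5.
By the law of total expectation,
E[W] = (1/2)·(5) + (1/2)·(5) = 5.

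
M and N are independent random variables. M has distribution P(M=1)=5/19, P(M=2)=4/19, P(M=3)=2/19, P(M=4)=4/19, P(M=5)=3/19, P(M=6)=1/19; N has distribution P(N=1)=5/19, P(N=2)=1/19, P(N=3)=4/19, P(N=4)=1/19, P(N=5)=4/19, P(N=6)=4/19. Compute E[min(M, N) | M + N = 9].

112/31

P(M + N = 9) = 31/361.
Summing min(M,N)·P(x,y) over outcomes with M + N = 9 gives 112/361.
E[min(M, N) | M + N = 9] = (112/361) / (31/361) = 112/31.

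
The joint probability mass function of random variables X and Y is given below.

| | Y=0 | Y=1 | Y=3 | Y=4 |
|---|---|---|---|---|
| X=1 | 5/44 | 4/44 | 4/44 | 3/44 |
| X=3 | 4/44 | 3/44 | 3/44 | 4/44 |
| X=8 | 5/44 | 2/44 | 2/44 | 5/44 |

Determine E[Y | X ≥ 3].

P(X ≥ 3) = 7/11.
Σ Y·P over the event = 0·(4/44) + 1·(3/44) + 3·(3/44) + 4·(4/44) + 0·(5/44) + 1·(2/44) + 3·(2/44) + 4·(5/44) = 14/11.
E[Y | X ≥ 3] = (14/11) / (7/11) = 2.

2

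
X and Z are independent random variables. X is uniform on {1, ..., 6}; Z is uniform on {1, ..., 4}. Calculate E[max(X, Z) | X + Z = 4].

8/3

Outcomes with X + Z = 4: (1,3), (2,2), (3,1), each with probability 1/24.
E[max(X, Z) | X + Z = 4] = (3 + 2 + 3) / 3 = 8/3.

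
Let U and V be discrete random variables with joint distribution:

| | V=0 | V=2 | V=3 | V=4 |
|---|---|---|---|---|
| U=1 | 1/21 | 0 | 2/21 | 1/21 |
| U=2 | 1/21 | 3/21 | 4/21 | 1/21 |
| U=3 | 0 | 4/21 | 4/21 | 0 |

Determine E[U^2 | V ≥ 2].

P(V ≥ 2) = 19/21.
Σ U^2·P over the event = 1·(2/21) + 1·(1/21) + 4·(3/21) + 4·(4/21) + 4·(1/21) + 9·(4/21) + 9·(4/21) = 107/21.
E[U^2 | V ≥ 2] = (107/21) / (19/21) = 107/19.

107/19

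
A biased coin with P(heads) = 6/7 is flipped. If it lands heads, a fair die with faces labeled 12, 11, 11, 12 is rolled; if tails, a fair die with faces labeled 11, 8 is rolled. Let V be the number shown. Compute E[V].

E[V | heads] = (12+11+11+12)/4 = 23/2.
E[V | tails] = (11+8)/2 = 19/2.
E[V] = (6/7)·(23/2) + (1/7)·(19/2) = 157/14.

157/14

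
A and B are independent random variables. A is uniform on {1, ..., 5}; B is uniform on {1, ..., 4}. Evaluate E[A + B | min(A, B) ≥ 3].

15/2

Outcomes with min(A, B) ≥ 3: (3,3), (3,4), (4,3), (4,4), (5,3), (5,4), each with probability 1/20.
E[A + B | min(A, B) ≥ 3] = (6 + 7 + 7 + 8 + 8 + 9) / 6 = 15/2.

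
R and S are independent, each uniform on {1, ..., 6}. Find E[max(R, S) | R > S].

14/3

P(R > S) = 5/12.
Summing max(R,S)·P(x,y) over outcomes with R > S gives 35/18.
E[max(R, S) | R > S] = (35/18) / (5/12) = 14/3.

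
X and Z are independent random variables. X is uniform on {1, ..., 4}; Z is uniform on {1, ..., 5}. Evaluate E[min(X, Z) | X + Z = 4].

4/3

Outcomes with X + Z = 4: (1,3), (2,2), (3,1), each with probability 1/20.
E[min(X, Z) | X + Z = 4] = (1 + 2 + 1) / 3 = 4/3.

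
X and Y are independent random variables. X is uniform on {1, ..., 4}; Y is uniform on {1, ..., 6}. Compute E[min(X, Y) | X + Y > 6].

P(X + Y > 6) = 5/12.
Summing min(X,Y)·P(x,y) over outcomes with X + Y > 6 gives 29/24.
E[min(X, Y) | X + Y > 6] = (29/24) / (5/12) = 29/10.

29/10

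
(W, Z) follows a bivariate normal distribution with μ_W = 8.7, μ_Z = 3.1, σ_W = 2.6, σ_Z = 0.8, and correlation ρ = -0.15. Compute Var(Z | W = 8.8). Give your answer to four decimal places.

0.6256

Var(Z | W=x) = (1 − ρ²)·σ_Z².
Var(Z | W=8.8) = (0.8)²·(1 − (-0.15)²) = 0.64·0.9775 = 0.6256.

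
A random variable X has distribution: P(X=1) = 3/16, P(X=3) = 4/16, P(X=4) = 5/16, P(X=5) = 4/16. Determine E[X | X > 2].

4

P(X > 2) = 13/16.
Σ over the event: 3·1/4 + 4·5/16 + 5·1/4 = 13/4.
E[X | X > 2] = (13/4) / (13/16) = 4.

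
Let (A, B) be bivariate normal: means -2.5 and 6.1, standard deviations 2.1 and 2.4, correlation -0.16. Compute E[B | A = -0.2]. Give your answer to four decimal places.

E[B | A=x] = μ_B + ρ(σ_B/σ_A)(x − μ_A) for jointly normal variables.
E[B | A=-0.2] = 6.1 + (-0.16)·(2.4/2.1)·(-0.2 − (-2.5)) = 6.1 + (-0.18286)·(2.3) = 5.6794.

5.6794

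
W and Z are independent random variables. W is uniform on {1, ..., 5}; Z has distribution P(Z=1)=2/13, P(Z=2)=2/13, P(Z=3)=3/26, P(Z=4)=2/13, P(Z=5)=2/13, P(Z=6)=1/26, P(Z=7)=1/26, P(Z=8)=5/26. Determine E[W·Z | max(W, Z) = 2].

8/3

P(max(W, Z) = 2) = 6/65.
Summing WZ·P(x,y) over outcomes with max(W, Z) = 2 gives 16/65.
E[W·Z | max(W, Z) = 2] = (16/65) / (6/65) = 8/3.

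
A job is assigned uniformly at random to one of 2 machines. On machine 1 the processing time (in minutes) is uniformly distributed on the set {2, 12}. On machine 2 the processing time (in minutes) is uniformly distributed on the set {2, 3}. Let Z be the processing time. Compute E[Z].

19/4

E[Z | machine 1] = (2+12)/2 = 7.
E[Z | machine 2] = (2+3)/2 = 5/2.
E[Z] = (1/2)·(7) + (1/2)·(5/2) = 19/4.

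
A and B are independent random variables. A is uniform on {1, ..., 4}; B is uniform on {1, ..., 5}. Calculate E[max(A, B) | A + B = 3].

Outcomes with A + B = 3: (1,2), (2,1), each with probability 1/20.
E[max(A, B) | A + B = 3] = (2 + 2) / 2 = 2.

2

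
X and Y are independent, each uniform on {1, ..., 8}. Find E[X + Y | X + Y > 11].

P(X + Y > 11) = 15/64.
Summing (X+Y)·P(x,y) over outcomes with X + Y > 11 gives 25/8.
E[X + Y | X + Y > 11] = (25/8) / (15/64) = 40/3.

40/3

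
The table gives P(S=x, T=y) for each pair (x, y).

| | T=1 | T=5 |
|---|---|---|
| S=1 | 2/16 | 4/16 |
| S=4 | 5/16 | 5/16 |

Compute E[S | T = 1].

22/7

P(T = 1) = 7/16.
Σ S·P over the event = 1·(2/16) + 4·(5/16) = 11/8.
E[S | T = 1] = (11/8) / (7/16) = 22/7.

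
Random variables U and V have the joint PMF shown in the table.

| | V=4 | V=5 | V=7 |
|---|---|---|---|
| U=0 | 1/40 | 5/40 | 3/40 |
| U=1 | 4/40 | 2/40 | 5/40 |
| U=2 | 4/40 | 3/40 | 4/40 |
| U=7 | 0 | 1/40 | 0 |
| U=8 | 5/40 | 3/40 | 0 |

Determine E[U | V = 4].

P(V = 4) = 7/20.
Σ U·P over the event = 0·(1/40) + 1·(4/40) + 2·(4/40) + 8·(5/40) = 13/10.
E[U | V = 4] = (13/10) / (7/20) = 26/7.

26/7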